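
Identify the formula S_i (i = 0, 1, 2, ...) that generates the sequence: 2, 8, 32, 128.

Check ratios: 8 / 2 = 4.0
Common ratio r = 4.
First term a = 2.
Formula: S_i = 2 * 4^i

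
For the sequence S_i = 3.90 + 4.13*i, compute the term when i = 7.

S_7 = 3.9 + 4.13*7 = 3.9 + 28.91 = 32.81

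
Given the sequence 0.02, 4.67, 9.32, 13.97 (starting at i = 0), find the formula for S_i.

Check differences: 4.67 - 0.02 = 4.65
9.32 - 4.67 = 4.65
Common difference d = 4.65.
First term a = 0.02.
Formula: S_i = 0.02 + 4.65*i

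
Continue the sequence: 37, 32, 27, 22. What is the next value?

Differences: 32 - 37 = -5
This is an arithmetic sequence with common difference d = -5.
Next term = 22 + -5 = 17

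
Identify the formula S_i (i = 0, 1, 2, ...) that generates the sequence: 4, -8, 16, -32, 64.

Check ratios: -8 / 4 = -2.0
Common ratio r = -2.
First term a = 4.
Formula: S_i = 4 * (-2)^i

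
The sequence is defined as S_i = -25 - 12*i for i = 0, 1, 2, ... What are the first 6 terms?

This is an arithmetic sequence.
i=0: S_0 = -25 + -12*0 = -25
i=1: S_1 = -25 + -12*1 = -37
i=2: S_2 = -25 + -12*2 = -49
i=3: S_3 = -25 + -12*3 = -61
i=4: S_4 = -25 + -12*4 = -73
i=5: S_5 = -25 + -12*5 = -85
The first 6 terms are: [-25, -37, -49, -61, -73, -85]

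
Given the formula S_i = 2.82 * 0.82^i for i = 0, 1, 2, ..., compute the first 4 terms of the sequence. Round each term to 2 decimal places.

This is a geometric sequence.
i=0: S_0 = 2.82 * 0.82^0 = 2.82
i=1: S_1 = 2.82 * 0.82^1 ≈ 2.31
i=2: S_2 = 2.82 * 0.82^2 ≈ 1.9
i=3: S_3 = 2.82 * 0.82^3 ≈ 1.55
The first 4 terms are: [2.82, 2.31, 1.9, 1.55]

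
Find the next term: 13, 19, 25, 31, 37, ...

Differences: 19 - 13 = 6
This is an arithmetic sequence with common difference d = 6.
Next term = 37 + 6 = 43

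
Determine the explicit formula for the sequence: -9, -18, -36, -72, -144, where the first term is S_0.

Check ratios: -18 / -9 = 2.0
Common ratio r = 2.
First term a = -9.
Formula: S_i = -9 * 2^i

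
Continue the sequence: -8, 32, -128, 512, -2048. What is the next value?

Ratios: 32 / -8 = -4.0
This is a geometric sequence with common ratio r = -4.
Next term = -2048 * -4 = 8192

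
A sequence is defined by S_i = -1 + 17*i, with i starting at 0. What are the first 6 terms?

This is an arithmetic sequence.
i=0: S_0 = -1 + 17*0 = -1
i=1: S_1 = -1 + 17*1 = 16
i=2: S_2 = -1 + 17*2 = 33
i=3: S_3 = -1 + 17*3 = 50
i=4: S_4 = -1 + 17*4 = 67
i=5: S_5 = -1 + 17*5 = 84
The first 6 terms are: [-1, 16, 33, 50, 67, 84]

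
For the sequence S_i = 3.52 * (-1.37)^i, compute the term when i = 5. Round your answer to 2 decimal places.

S_5 = 3.52 * (-1.37)^5 ≈ 3.52 * -4.8262 ≈ -16.99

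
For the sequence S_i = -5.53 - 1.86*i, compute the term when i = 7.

S_7 = -5.53 + -1.86*7 = -5.53 + -13.02 = -18.55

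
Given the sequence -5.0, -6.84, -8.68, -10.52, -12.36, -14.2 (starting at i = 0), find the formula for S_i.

Check differences: -6.84 - -5.0 = -1.84
-8.68 - -6.84 = -1.84
Common difference d = -1.84.
First term a = -5.0.
Formula: S_i = -5.00 - 1.84*i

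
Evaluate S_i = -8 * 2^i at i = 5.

S_5 = -8 * 2^5 = -8 * 32 = -256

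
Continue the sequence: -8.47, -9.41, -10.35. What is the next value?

Differences: -9.41 - -8.47 = -0.94
This is an arithmetic sequence with common difference d = -0.94.
Next term = -10.35 + -0.94 = -11.29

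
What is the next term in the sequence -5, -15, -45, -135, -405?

Ratios: -15 / -5 = 3.0
This is a geometric sequence with common ratio r = 3.
Next term = -405 * 3 = -1215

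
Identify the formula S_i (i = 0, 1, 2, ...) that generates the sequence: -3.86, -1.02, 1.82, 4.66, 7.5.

Check differences: -1.02 - -3.86 = 2.84
1.82 - -1.02 = 2.84
Common difference d = 2.84.
First term a = -3.86.
Formula: S_i = -3.86 + 2.84*i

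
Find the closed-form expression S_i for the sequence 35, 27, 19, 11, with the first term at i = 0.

Check differences: 27 - 35 = -8
19 - 27 = -8
Common difference d = -8.
First term a = 35.
Formula: S_i = 35 - 8*i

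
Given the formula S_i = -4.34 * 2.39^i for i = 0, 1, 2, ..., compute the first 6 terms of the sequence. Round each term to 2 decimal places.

This is a geometric sequence.
i=0: S_0 = -4.34 * 2.39^0 = -4.34
i=1: S_1 = -4.34 * 2.39^1 ≈ -10.37
i=2: S_2 = -4.34 * 2.39^2 ≈ -24.79
i=3: S_3 = -4.34 * 2.39^3 ≈ -59.25
i=4: S_4 = -4.34 * 2.39^4 ≈ -141.61
i=5: S_5 = -4.34 * 2.39^5 ≈ -338.44
The first 6 terms are: [-4.34, -10.37, -24.79, -59.25, -141.61, -338.44]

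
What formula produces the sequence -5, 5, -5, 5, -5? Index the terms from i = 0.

Check ratios: 5 / -5 = -1.0
Common ratio r = -1.
First term a = -5.
Formula: S_i = -5 * (-1)^i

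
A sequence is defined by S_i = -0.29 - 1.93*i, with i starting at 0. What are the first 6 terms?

This is an arithmetic sequence.
i=0: S_0 = -0.29 + -1.93*0 = -0.29
i=1: S_1 = -0.29 + -1.93*1 = -2.22
i=2: S_2 = -0.29 + -1.93*2 = -4.15
i=3: S_3 = -0.29 + -1.93*3 = -6.08
i=4: S_4 = -0.29 + -1.93*4 = -8.01
i=5: S_5 = -0.29 + -1.93*5 = -9.94
The first 6 terms are: [-0.29, -2.22, -4.15, -6.08, -8.01, -9.94]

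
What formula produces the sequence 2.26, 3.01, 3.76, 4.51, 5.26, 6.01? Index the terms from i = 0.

Check differences: 3.01 - 2.26 = 0.75
3.76 - 3.01 = 0.75
Common difference d = 0.75.
First term a = 2.26.
Formula: S_i = 2.26 + 0.75*i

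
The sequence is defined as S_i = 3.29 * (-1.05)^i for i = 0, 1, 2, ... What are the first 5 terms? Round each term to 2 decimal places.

This is a geometric sequence.
i=0: S_0 = 3.29 * (-1.05)^0 = 3.29
i=1: S_1 = 3.29 * (-1.05)^1 ≈ -3.45
i=2: S_2 = 3.29 * (-1.05)^2 ≈ 3.63
i=3: S_3 = 3.29 * (-1.05)^3 ≈ -3.81
i=4: S_4 = 3.29 * (-1.05)^4 ≈ 4.0
The first 5 terms are: [3.29, -3.45, 3.63, -3.81, 4.0]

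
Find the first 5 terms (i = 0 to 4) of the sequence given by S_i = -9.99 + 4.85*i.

This is an arithmetic sequence.
i=0: S_0 = -9.99 + 4.85*0 = -9.99
i=1: S_1 = -9.99 + 4.85*1 = -5.14
i=2: S_2 = -9.99 + 4.85*2 = -0.29
i=3: S_3 = -9.99 + 4.85*3 = 4.56
i=4: S_4 = -9.99 + 4.85*4 = 9.41
The first 5 terms are: [-9.99, -5.14, -0.29, 4.56, 9.41]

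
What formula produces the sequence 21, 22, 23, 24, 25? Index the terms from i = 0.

Check differences: 22 - 21 = 1
23 - 22 = 1
Common difference d = 1.
First term a = 21.
Formula: S_i = 21 + 1*i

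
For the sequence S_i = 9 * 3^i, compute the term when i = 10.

S_10 = 9 * 3^10 = 9 * 59049 = 531441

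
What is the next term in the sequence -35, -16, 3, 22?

Differences: -16 - -35 = 19
This is an arithmetic sequence with common difference d = 19.
Next term = 22 + 19 = 41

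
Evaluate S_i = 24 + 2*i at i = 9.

S_9 = 24 + 2*9 = 24 + 18 = 42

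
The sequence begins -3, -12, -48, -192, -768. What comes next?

Ratios: -12 / -3 = 4.0
This is a geometric sequence with common ratio r = 4.
Next term = -768 * 4 = -3072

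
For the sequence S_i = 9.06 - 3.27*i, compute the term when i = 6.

S_6 = 9.06 + -3.27*6 = 9.06 + -19.62 = -10.56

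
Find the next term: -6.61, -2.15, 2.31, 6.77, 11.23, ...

Differences: -2.15 - -6.61 = 4.46
This is an arithmetic sequence with common difference d = 4.46.
Next term = 11.23 + 4.46 = 15.69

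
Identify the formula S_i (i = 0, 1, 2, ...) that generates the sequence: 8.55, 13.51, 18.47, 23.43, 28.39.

Check differences: 13.51 - 8.55 = 4.96
18.47 - 13.51 = 4.96
Common difference d = 4.96.
First term a = 8.55.
Formula: S_i = 8.55 + 4.96*i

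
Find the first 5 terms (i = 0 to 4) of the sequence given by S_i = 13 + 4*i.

This is an arithmetic sequence.
i=0: S_0 = 13 + 4*0 = 13
i=1: S_1 = 13 + 4*1 = 17
i=2: S_2 = 13 + 4*2 = 21
i=3: S_3 = 13 + 4*3 = 25
i=4: S_4 = 13 + 4*4 = 29
The first 5 terms are: [13, 17, 21, 25, 29]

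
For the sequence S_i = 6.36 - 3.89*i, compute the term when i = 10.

S_10 = 6.36 + -3.89*10 = 6.36 + -38.9 = -32.54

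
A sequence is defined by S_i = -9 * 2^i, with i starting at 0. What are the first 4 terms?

This is a geometric sequence.
i=0: S_0 = -9 * 2^0 = -9
i=1: S_1 = -9 * 2^1 = -18
i=2: S_2 = -9 * 2^2 = -36
i=3: S_3 = -9 * 2^3 = -72
The first 4 terms are: [-9, -18, -36, -72]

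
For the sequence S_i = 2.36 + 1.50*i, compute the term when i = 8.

S_8 = 2.36 + 1.5*8 = 2.36 + 12.0 = 14.36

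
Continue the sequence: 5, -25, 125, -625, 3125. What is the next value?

Ratios: -25 / 5 = -5.0
This is a geometric sequence with common ratio r = -5.
Next term = 3125 * -5 = -15625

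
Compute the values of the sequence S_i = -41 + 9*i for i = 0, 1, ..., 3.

This is an arithmetic sequence.
i=0: S_0 = -41 + 9*0 = -41
i=1: S_1 = -41 + 9*1 = -32
i=2: S_2 = -41 + 9*2 = -23
i=3: S_3 = -41 + 9*3 = -14
The first 4 terms are: [-41, -32, -23, -14]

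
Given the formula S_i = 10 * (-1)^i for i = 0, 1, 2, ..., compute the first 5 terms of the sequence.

This is a geometric sequence.
i=0: S_0 = 10 * (-1)^0 = 10
i=1: S_1 = 10 * (-1)^1 = -10
i=2: S_2 = 10 * (-1)^2 = 10
i=3: S_3 = 10 * (-1)^3 = -10
i=4: S_4 = 10 * (-1)^4 = 10
The first 5 terms are: [10, -10, 10, -10, 10]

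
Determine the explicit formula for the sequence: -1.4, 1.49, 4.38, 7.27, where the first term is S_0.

Check differences: 1.49 - -1.4 = 2.89
4.38 - 1.49 = 2.89
Common difference d = 2.89.
First term a = -1.4.
Formula: S_i = -1.40 + 2.89*i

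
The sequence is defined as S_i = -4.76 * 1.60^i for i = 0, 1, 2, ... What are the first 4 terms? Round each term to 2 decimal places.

This is a geometric sequence.
i=0: S_0 = -4.76 * 1.6^0 = -4.76
i=1: S_1 = -4.76 * 1.6^1 ≈ -7.62
i=2: S_2 = -4.76 * 1.6^2 ≈ -12.19
i=3: S_3 = -4.76 * 1.6^3 ≈ -19.5
The first 4 terms are: [-4.76, -7.62, -12.19, -19.5]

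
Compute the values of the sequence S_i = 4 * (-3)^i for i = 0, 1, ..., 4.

This is a geometric sequence.
i=0: S_0 = 4 * (-3)^0 = 4
i=1: S_1 = 4 * (-3)^1 = -12
i=2: S_2 = 4 * (-3)^2 = 36
i=3: S_3 = 4 * (-3)^3 = -108
i=4: S_4 = 4 * (-3)^4 = 324
The first 5 terms are: [4, -12, 36, -108, 324]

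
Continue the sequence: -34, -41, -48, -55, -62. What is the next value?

Differences: -41 - -34 = -7
This is an arithmetic sequence with common difference d = -7.
Next term = -62 + -7 = -69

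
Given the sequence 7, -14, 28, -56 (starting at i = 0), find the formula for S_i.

Check ratios: -14 / 7 = -2.0
Common ratio r = -2.
First term a = 7.
Formula: S_i = 7 * (-2)^i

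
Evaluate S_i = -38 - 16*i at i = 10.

S_10 = -38 + -16*10 = -38 + -160 = -198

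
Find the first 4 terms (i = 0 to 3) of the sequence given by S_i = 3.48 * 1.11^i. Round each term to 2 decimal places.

This is a geometric sequence.
i=0: S_0 = 3.48 * 1.11^0 = 3.48
i=1: S_1 = 3.48 * 1.11^1 ≈ 3.86
i=2: S_2 = 3.48 * 1.11^2 ≈ 4.29
i=3: S_3 = 3.48 * 1.11^3 ≈ 4.76
The first 4 terms are: [3.48, 3.86, 4.29, 4.76]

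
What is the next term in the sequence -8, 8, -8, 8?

Ratios: 8 / -8 = -1.0
This is a geometric sequence with common ratio r = -1.
Next term = 8 * -1 = -8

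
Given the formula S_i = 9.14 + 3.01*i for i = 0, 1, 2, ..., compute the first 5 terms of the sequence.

This is an arithmetic sequence.
i=0: S_0 = 9.14 + 3.01*0 = 9.14
i=1: S_1 = 9.14 + 3.01*1 = 12.15
i=2: S_2 = 9.14 + 3.01*2 = 15.16
i=3: S_3 = 9.14 + 3.01*3 = 18.17
i=4: S_4 = 9.14 + 3.01*4 = 21.18
The first 5 terms are: [9.14, 12.15, 15.16, 18.17, 21.18]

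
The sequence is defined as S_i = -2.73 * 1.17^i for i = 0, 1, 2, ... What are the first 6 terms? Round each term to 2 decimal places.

This is a geometric sequence.
i=0: S_0 = -2.73 * 1.17^0 = -2.73
i=1: S_1 = -2.73 * 1.17^1 ≈ -3.19
i=2: S_2 = -2.73 * 1.17^2 ≈ -3.74
i=3: S_3 = -2.73 * 1.17^3 ≈ -4.37
i=4: S_4 = -2.73 * 1.17^4 ≈ -5.12
i=5: S_5 = -2.73 * 1.17^5 ≈ -5.99
The first 6 terms are: [-2.73, -3.19, -3.74, -4.37, -5.12, -5.99]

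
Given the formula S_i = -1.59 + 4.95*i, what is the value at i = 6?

S_6 = -1.59 + 4.95*6 = -1.59 + 29.7 = 28.11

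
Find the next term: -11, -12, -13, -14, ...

Differences: -12 - -11 = -1
This is an arithmetic sequence with common difference d = -1.
Next term = -14 + -1 = -15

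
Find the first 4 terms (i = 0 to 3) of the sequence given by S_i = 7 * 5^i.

This is a geometric sequence.
i=0: S_0 = 7 * 5^0 = 7
i=1: S_1 = 7 * 5^1 = 35
i=2: S_2 = 7 * 5^2 = 175
i=3: S_3 = 7 * 5^3 = 875
The first 4 terms are: [7, 35, 175, 875]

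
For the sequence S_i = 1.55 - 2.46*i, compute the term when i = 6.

S_6 = 1.55 + -2.46*6 = 1.55 + -14.76 = -13.21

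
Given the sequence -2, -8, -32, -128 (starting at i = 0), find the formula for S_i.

Check ratios: -8 / -2 = 4.0
Common ratio r = 4.
First term a = -2.
Formula: S_i = -2 * 4^i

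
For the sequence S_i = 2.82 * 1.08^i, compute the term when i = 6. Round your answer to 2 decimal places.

S_6 = 2.82 * 1.08^6 ≈ 2.82 * 1.58687 ≈ 4.47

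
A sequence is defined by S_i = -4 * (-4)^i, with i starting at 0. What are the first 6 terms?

This is a geometric sequence.
i=0: S_0 = -4 * (-4)^0 = -4
i=1: S_1 = -4 * (-4)^1 = 16
i=2: S_2 = -4 * (-4)^2 = -64
i=3: S_3 = -4 * (-4)^3 = 256
i=4: S_4 = -4 * (-4)^4 = -1024
i=5: S_5 = -4 * (-4)^5 = 4096
The first 6 terms are: [-4, 16, -64, 256, -1024, 4096]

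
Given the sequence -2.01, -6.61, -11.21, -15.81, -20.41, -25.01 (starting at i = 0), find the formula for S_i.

Check differences: -6.61 - -2.01 = -4.6
-11.21 - -6.61 = -4.6
Common difference d = -4.6.
First term a = -2.01.
Formula: S_i = -2.01 - 4.60*i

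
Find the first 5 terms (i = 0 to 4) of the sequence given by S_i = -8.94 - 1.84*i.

This is an arithmetic sequence.
i=0: S_0 = -8.94 + -1.84*0 = -8.94
i=1: S_1 = -8.94 + -1.84*1 = -10.78
i=2: S_2 = -8.94 + -1.84*2 = -12.62
i=3: S_3 = -8.94 + -1.84*3 = -14.46
i=4: S_4 = -8.94 + -1.84*4 = -16.3
The first 5 terms are: [-8.94, -10.78, -12.62, -14.46, -16.3]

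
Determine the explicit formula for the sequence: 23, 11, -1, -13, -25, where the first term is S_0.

Check differences: 11 - 23 = -12
-1 - 11 = -12
Common difference d = -12.
First term a = 23.
Formula: S_i = 23 - 12*i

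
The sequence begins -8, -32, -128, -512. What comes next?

Ratios: -32 / -8 = 4.0
This is a geometric sequence with common ratio r = 4.
Next term = -512 * 4 = -2048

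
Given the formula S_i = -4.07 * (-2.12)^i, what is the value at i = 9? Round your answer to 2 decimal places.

S_9 = -4.07 * (-2.12)^9 ≈ -4.07 * -865.0132 ≈ 3520.6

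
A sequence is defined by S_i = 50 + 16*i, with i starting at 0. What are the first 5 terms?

This is an arithmetic sequence.
i=0: S_0 = 50 + 16*0 = 50
i=1: S_1 = 50 + 16*1 = 66
i=2: S_2 = 50 + 16*2 = 82
i=3: S_3 = 50 + 16*3 = 98
i=4: S_4 = 50 + 16*4 = 114
The first 5 terms are: [50, 66, 82, 98, 114]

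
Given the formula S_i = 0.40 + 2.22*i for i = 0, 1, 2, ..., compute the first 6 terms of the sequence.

This is an arithmetic sequence.
i=0: S_0 = 0.4 + 2.22*0 = 0.4
i=1: S_1 = 0.4 + 2.22*1 = 2.62
i=2: S_2 = 0.4 + 2.22*2 = 4.84
i=3: S_3 = 0.4 + 2.22*3 = 7.06
i=4: S_4 = 0.4 + 2.22*4 = 9.28
i=5: S_5 = 0.4 + 2.22*5 = 11.5
The first 6 terms are: [0.4, 2.62, 4.84, 7.06, 9.28, 11.5]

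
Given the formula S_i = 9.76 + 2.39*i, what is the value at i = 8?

S_8 = 9.76 + 2.39*8 = 9.76 + 19.12 = 28.88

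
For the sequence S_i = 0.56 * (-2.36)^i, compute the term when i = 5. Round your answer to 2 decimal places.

S_5 = 0.56 * (-2.36)^5 ≈ 0.56 * -73.2082 ≈ -41.0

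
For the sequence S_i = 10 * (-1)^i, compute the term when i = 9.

S_9 = 10 * (-1)^9 = 10 * -1 = -10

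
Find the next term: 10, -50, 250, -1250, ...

Ratios: -50 / 10 = -5.0
This is a geometric sequence with common ratio r = -5.
Next term = -1250 * -5 = 6250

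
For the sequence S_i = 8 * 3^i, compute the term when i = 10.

S_10 = 8 * 3^10 = 8 * 59049 = 472392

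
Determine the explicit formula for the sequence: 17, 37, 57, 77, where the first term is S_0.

Check differences: 37 - 17 = 20
57 - 37 = 20
Common difference d = 20.
First term a = 17.
Formula: S_i = 17 + 20*i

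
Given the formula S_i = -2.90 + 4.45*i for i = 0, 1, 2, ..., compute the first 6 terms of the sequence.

This is an arithmetic sequence.
i=0: S_0 = -2.9 + 4.45*0 = -2.9
i=1: S_1 = -2.9 + 4.45*1 = 1.55
i=2: S_2 = -2.9 + 4.45*2 = 6.0
i=3: S_3 = -2.9 + 4.45*3 = 10.45
i=4: S_4 = -2.9 + 4.45*4 = 14.9
i=5: S_5 = -2.9 + 4.45*5 = 19.35
The first 6 terms are: [-2.9, 1.55, 6.0, 10.45, 14.9, 19.35]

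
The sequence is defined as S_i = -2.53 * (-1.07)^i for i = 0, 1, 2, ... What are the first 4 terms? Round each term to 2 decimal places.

This is a geometric sequence.
i=0: S_0 = -2.53 * (-1.07)^0 = -2.53
i=1: S_1 = -2.53 * (-1.07)^1 ≈ 2.71
i=2: S_2 = -2.53 * (-1.07)^2 ≈ -2.9
i=3: S_3 = -2.53 * (-1.07)^3 ≈ 3.1
The first 4 terms are: [-2.53, 2.71, -2.9, 3.1]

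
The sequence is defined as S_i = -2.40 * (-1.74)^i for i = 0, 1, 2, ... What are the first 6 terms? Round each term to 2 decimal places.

This is a geometric sequence.
i=0: S_0 = -2.4 * (-1.74)^0 = -2.4
i=1: S_1 = -2.4 * (-1.74)^1 ≈ 4.18
i=2: S_2 = -2.4 * (-1.74)^2 ≈ -7.27
i=3: S_3 = -2.4 * (-1.74)^3 ≈ 12.64
i=4: S_4 = -2.4 * (-1.74)^4 ≈ -22.0
i=5: S_5 = -2.4 * (-1.74)^5 ≈ 38.28
The first 6 terms are: [-2.4, 4.18, -7.27, 12.64, -22.0, 38.28]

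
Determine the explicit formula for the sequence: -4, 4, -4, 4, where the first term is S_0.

Check ratios: 4 / -4 = -1.0
Common ratio r = -1.
First term a = -4.
Formula: S_i = -4 * (-1)^i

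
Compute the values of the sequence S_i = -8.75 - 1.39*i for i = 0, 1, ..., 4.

This is an arithmetic sequence.
i=0: S_0 = -8.75 + -1.39*0 = -8.75
i=1: S_1 = -8.75 + -1.39*1 = -10.14
i=2: S_2 = -8.75 + -1.39*2 = -11.53
i=3: S_3 = -8.75 + -1.39*3 = -12.92
i=4: S_4 = -8.75 + -1.39*4 = -14.31
The first 5 terms are: [-8.75, -10.14, -11.53, -12.92, -14.31]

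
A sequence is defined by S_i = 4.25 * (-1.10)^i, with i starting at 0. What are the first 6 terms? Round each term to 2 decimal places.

This is a geometric sequence.
i=0: S_0 = 4.25 * (-1.1)^0 = 4.25
i=1: S_1 = 4.25 * (-1.1)^1 ≈ -4.68
i=2: S_2 = 4.25 * (-1.1)^2 ≈ 5.14
i=3: S_3 = 4.25 * (-1.1)^3 ≈ -5.66
i=4: S_4 = 4.25 * (-1.1)^4 ≈ 6.22
i=5: S_5 = 4.25 * (-1.1)^5 ≈ -6.84
The first 6 terms are: [4.25, -4.68, 5.14, -5.66, 6.22, -6.84]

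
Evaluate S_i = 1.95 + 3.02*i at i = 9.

S_9 = 1.95 + 3.02*9 = 1.95 + 27.18 = 29.13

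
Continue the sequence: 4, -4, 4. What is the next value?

Ratios: -4 / 4 = -1.0
This is a geometric sequence with common ratio r = -1.
Next term = 4 * -1 = -4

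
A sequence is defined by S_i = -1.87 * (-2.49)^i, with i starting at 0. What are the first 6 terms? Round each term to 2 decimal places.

This is a geometric sequence.
i=0: S_0 = -1.87 * (-2.49)^0 = -1.87
i=1: S_1 = -1.87 * (-2.49)^1 ≈ 4.66
i=2: S_2 = -1.87 * (-2.49)^2 ≈ -11.59
i=3: S_3 = -1.87 * (-2.49)^3 ≈ 28.87
i=4: S_4 = -1.87 * (-2.49)^4 ≈ -71.89
i=5: S_5 = -1.87 * (-2.49)^5 ≈ 178.99
The first 6 terms are: [-1.87, 4.66, -11.59, 28.87, -71.89, 178.99]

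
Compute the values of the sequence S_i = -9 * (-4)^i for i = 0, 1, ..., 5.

This is a geometric sequence.
i=0: S_0 = -9 * (-4)^0 = -9
i=1: S_1 = -9 * (-4)^1 = 36
i=2: S_2 = -9 * (-4)^2 = -144
i=3: S_3 = -9 * (-4)^3 = 576
i=4: S_4 = -9 * (-4)^4 = -2304
i=5: S_5 = -9 * (-4)^5 = 9216
The first 6 terms are: [-9, 36, -144, 576, -2304, 9216]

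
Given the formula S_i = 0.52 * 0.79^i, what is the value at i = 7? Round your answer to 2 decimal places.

S_7 = 0.52 * 0.79^7 ≈ 0.52 * 0.192 ≈ 0.1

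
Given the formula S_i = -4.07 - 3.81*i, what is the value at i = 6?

S_6 = -4.07 + -3.81*6 = -4.07 + -22.86 = -26.93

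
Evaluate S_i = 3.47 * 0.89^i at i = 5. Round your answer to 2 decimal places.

S_5 = 3.47 * 0.89^5 ≈ 3.47 * 0.5584 ≈ 1.94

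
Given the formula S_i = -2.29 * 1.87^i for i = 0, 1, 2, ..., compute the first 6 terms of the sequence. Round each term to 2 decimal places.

This is a geometric sequence.
i=0: S_0 = -2.29 * 1.87^0 = -2.29
i=1: S_1 = -2.29 * 1.87^1 ≈ -4.28
i=2: S_2 = -2.29 * 1.87^2 ≈ -8.01
i=3: S_3 = -2.29 * 1.87^3 ≈ -14.97
i=4: S_4 = -2.29 * 1.87^4 ≈ -28.0
i=5: S_5 = -2.29 * 1.87^5 ≈ -52.37
The first 6 terms are: [-2.29, -4.28, -8.01, -14.97, -28.0, -52.37]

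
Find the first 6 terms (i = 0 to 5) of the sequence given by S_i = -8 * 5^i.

This is a geometric sequence.
i=0: S_0 = -8 * 5^0 = -8
i=1: S_1 = -8 * 5^1 = -40
i=2: S_2 = -8 * 5^2 = -200
i=3: S_3 = -8 * 5^3 = -1000
i=4: S_4 = -8 * 5^4 = -5000
i=5: S_5 = -8 * 5^5 = -25000
The first 6 terms are: [-8, -40, -200, -1000, -5000, -25000]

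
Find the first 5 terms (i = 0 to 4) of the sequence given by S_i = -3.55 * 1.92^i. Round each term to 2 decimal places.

This is a geometric sequence.
i=0: S_0 = -3.55 * 1.92^0 = -3.55
i=1: S_1 = -3.55 * 1.92^1 ≈ -6.82
i=2: S_2 = -3.55 * 1.92^2 ≈ -13.09
i=3: S_3 = -3.55 * 1.92^3 ≈ -25.13
i=4: S_4 = -3.55 * 1.92^4 ≈ -48.24
The first 5 terms are: [-3.55, -6.82, -13.09, -25.13, -48.24]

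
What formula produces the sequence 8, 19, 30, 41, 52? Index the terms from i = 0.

Check differences: 19 - 8 = 11
30 - 19 = 11
Common difference d = 11.
First term a = 8.
Formula: S_i = 8 + 11*i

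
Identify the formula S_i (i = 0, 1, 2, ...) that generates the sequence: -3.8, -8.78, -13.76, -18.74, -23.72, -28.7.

Check differences: -8.78 - -3.8 = -4.98
-13.76 - -8.78 = -4.98
Common difference d = -4.98.
First term a = -3.8.
Formula: S_i = -3.80 - 4.98*i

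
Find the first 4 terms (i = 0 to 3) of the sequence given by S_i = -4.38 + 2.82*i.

This is an arithmetic sequence.
i=0: S_0 = -4.38 + 2.82*0 = -4.38
i=1: S_1 = -4.38 + 2.82*1 = -1.56
i=2: S_2 = -4.38 + 2.82*2 = 1.26
i=3: S_3 = -4.38 + 2.82*3 = 4.08
The first 4 terms are: [-4.38, -1.56, 1.26, 4.08]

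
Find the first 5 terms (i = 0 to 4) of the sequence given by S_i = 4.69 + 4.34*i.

This is an arithmetic sequence.
i=0: S_0 = 4.69 + 4.34*0 = 4.69
i=1: S_1 = 4.69 + 4.34*1 = 9.03
i=2: S_2 = 4.69 + 4.34*2 = 13.37
i=3: S_3 = 4.69 + 4.34*3 = 17.71
i=4: S_4 = 4.69 + 4.34*4 = 22.05
The first 5 terms are: [4.69, 9.03, 13.37, 17.71, 22.05]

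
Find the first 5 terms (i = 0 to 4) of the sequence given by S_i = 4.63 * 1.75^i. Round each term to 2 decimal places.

This is a geometric sequence.
i=0: S_0 = 4.63 * 1.75^0 = 4.63
i=1: S_1 = 4.63 * 1.75^1 ≈ 8.1
i=2: S_2 = 4.63 * 1.75^2 ≈ 14.18
i=3: S_3 = 4.63 * 1.75^3 ≈ 24.81
i=4: S_4 = 4.63 * 1.75^4 ≈ 43.42
The first 5 terms are: [4.63, 8.1, 14.18, 24.81, 43.42]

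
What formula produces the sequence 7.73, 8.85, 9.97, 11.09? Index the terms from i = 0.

Check differences: 8.85 - 7.73 = 1.12
9.97 - 8.85 = 1.12
Common difference d = 1.12.
First term a = 7.73.
Formula: S_i = 7.73 + 1.12*i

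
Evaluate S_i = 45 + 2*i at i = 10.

S_10 = 45 + 2*10 = 45 + 20 = 65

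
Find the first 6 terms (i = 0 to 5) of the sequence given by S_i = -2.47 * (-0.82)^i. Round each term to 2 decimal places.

This is a geometric sequence.
i=0: S_0 = -2.47 * (-0.82)^0 = -2.47
i=1: S_1 = -2.47 * (-0.82)^1 ≈ 2.03
i=2: S_2 = -2.47 * (-0.82)^2 ≈ -1.66
i=3: S_3 = -2.47 * (-0.82)^3 ≈ 1.36
i=4: S_4 = -2.47 * (-0.82)^4 ≈ -1.12
i=5: S_5 = -2.47 * (-0.82)^5 ≈ 0.92
The first 6 terms are: [-2.47, 2.03, -1.66, 1.36, -1.12, 0.92]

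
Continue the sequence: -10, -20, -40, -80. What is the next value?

Ratios: -20 / -10 = 2.0
This is a geometric sequence with common ratio r = 2.
Next term = -80 * 2 = -160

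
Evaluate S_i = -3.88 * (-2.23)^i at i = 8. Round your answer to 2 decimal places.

S_8 = -3.88 * (-2.23)^8 ≈ -3.88 * 611.5598 ≈ -2372.85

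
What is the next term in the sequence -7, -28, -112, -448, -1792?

Ratios: -28 / -7 = 4.0
This is a geometric sequence with common ratio r = 4.
Next term = -1792 * 4 = -7168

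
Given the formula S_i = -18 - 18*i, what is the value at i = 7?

S_7 = -18 + -18*7 = -18 + -126 = -144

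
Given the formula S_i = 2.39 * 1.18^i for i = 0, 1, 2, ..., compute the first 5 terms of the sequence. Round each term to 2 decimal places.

This is a geometric sequence.
i=0: S_0 = 2.39 * 1.18^0 = 2.39
i=1: S_1 = 2.39 * 1.18^1 ≈ 2.82
i=2: S_2 = 2.39 * 1.18^2 ≈ 3.33
i=3: S_3 = 2.39 * 1.18^3 ≈ 3.93
i=4: S_4 = 2.39 * 1.18^4 ≈ 4.63
The first 5 terms are: [2.39, 2.82, 3.33, 3.93, 4.63]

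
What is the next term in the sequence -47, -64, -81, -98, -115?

Differences: -64 - -47 = -17
This is an arithmetic sequence with common difference d = -17.
Next term = -115 + -17 = -132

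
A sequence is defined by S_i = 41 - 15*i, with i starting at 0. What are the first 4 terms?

This is an arithmetic sequence.
i=0: S_0 = 41 + -15*0 = 41
i=1: S_1 = 41 + -15*1 = 26
i=2: S_2 = 41 + -15*2 = 11
i=3: S_3 = 41 + -15*3 = -4
The first 4 terms are: [41, 26, 11, -4]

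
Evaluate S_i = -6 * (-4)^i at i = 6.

S_6 = -6 * (-4)^6 = -6 * 4096 = -24576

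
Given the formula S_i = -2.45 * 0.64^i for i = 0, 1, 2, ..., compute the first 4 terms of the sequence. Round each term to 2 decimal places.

This is a geometric sequence.
i=0: S_0 = -2.45 * 0.64^0 = -2.45
i=1: S_1 = -2.45 * 0.64^1 ≈ -1.57
i=2: S_2 = -2.45 * 0.64^2 ≈ -1.0
i=3: S_3 = -2.45 * 0.64^3 ≈ -0.64
The first 4 terms are: [-2.45, -1.57, -1.0, -0.64]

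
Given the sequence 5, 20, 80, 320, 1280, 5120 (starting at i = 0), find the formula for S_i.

Check ratios: 20 / 5 = 4.0
Common ratio r = 4.
First term a = 5.
Formula: S_i = 5 * 4^i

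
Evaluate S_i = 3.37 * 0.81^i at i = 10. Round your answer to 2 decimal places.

S_10 = 3.37 * 0.81^10 ≈ 3.37 * 0.1216 ≈ 0.41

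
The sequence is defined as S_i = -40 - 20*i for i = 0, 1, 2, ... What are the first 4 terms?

This is an arithmetic sequence.
i=0: S_0 = -40 + -20*0 = -40
i=1: S_1 = -40 + -20*1 = -60
i=2: S_2 = -40 + -20*2 = -80
i=3: S_3 = -40 + -20*3 = -100
The first 4 terms are: [-40, -60, -80, -100]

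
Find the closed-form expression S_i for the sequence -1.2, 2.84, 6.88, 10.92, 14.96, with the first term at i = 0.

Check differences: 2.84 - -1.2 = 4.04
6.88 - 2.84 = 4.04
Common difference d = 4.04.
First term a = -1.2.
Formula: S_i = -1.20 + 4.04*i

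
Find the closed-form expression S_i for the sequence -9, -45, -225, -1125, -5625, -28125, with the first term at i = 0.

Check ratios: -45 / -9 = 5.0
Common ratio r = 5.
First term a = -9.
Formula: S_i = -9 * 5^i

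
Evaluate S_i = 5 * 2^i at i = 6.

S_6 = 5 * 2^6 = 5 * 64 = 320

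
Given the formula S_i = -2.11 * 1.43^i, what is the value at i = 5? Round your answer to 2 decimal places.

S_5 = -2.11 * 1.43^5 ≈ -2.11 * 5.9797 ≈ -12.62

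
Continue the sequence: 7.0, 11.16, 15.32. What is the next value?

Differences: 11.16 - 7.0 = 4.16
This is an arithmetic sequence with common difference d = 4.16.
Next term = 15.32 + 4.16 = 19.48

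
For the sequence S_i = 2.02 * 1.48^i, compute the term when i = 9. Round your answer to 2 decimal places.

S_9 = 2.02 * 1.48^9 ≈ 2.02 * 34.0687 ≈ 68.82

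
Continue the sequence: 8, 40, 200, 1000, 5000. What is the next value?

Ratios: 40 / 8 = 5.0
This is a geometric sequence with common ratio r = 5.
Next term = 5000 * 5 = 25000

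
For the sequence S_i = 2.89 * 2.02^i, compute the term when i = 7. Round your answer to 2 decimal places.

S_7 = 2.89 * 2.02^7 ≈ 2.89 * 137.2333 ≈ 396.6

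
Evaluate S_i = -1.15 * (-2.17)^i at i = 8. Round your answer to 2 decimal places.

S_8 = -1.15 * (-2.17)^8 ≈ -1.15 * 491.6747 ≈ -565.43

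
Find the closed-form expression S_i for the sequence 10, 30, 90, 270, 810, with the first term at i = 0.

Check ratios: 30 / 10 = 3.0
Common ratio r = 3.
First term a = 10.
Formula: S_i = 10 * 3^i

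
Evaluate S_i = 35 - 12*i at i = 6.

S_6 = 35 + -12*6 = 35 + -72 = -37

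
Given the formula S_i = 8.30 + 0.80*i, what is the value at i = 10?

S_10 = 8.3 + 0.8*10 = 8.3 + 8.0 = 16.3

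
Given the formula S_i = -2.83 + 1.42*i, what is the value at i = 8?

S_8 = -2.83 + 1.42*8 = -2.83 + 11.36 = 8.53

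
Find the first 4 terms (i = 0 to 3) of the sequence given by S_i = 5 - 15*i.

This is an arithmetic sequence.
i=0: S_0 = 5 + -15*0 = 5
i=1: S_1 = 5 + -15*1 = -10
i=2: S_2 = 5 + -15*2 = -25
i=3: S_3 = 5 + -15*3 = -40
The first 4 terms are: [5, -10, -25, -40]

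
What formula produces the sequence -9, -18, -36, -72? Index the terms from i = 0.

Check ratios: -18 / -9 = 2.0
Common ratio r = 2.
First term a = -9.
Formula: S_i = -9 * 2^i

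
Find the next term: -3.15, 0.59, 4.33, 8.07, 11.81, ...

Differences: 0.59 - -3.15 = 3.74
This is an arithmetic sequence with common difference d = 3.74.
Next term = 11.81 + 3.74 = 15.55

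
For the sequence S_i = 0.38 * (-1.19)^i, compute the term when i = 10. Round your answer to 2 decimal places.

S_10 = 0.38 * (-1.19)^10 ≈ 0.38 * 5.6947 ≈ 2.16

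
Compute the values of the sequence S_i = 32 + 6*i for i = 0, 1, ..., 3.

This is an arithmetic sequence.
i=0: S_0 = 32 + 6*0 = 32
i=1: S_1 = 32 + 6*1 = 38
i=2: S_2 = 32 + 6*2 = 44
i=3: S_3 = 32 + 6*3 = 50
The first 4 terms are: [32, 38, 44, 50]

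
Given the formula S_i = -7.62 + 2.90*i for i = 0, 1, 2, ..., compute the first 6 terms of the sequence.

This is an arithmetic sequence.
i=0: S_0 = -7.62 + 2.9*0 = -7.62
i=1: S_1 = -7.62 + 2.9*1 = -4.72
i=2: S_2 = -7.62 + 2.9*2 = -1.82
i=3: S_3 = -7.62 + 2.9*3 = 1.08
i=4: S_4 = -7.62 + 2.9*4 = 3.98
i=5: S_5 = -7.62 + 2.9*5 = 6.88
The first 6 terms are: [-7.62, -4.72, -1.82, 1.08, 3.98, 6.88]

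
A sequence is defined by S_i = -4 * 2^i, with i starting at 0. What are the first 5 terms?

This is a geometric sequence.
i=0: S_0 = -4 * 2^0 = -4
i=1: S_1 = -4 * 2^1 = -8
i=2: S_2 = -4 * 2^2 = -16
i=3: S_3 = -4 * 2^3 = -32
i=4: S_4 = -4 * 2^4 = -64
The first 5 terms are: [-4, -8, -16, -32, -64]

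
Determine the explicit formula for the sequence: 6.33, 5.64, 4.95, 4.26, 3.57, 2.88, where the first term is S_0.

Check differences: 5.64 - 6.33 = -0.69
4.95 - 5.64 = -0.69
Common difference d = -0.69.
First term a = 6.33.
Formula: S_i = 6.33 - 0.69*i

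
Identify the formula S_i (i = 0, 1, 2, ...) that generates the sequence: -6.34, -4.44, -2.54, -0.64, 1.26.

Check differences: -4.44 - -6.34 = 1.9
-2.54 - -4.44 = 1.9
Common difference d = 1.9.
First term a = -6.34.
Formula: S_i = -6.34 + 1.90*i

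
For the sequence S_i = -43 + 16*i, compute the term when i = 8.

S_8 = -43 + 16*8 = -43 + 128 = 85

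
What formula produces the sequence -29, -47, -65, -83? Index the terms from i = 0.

Check differences: -47 - -29 = -18
-65 - -47 = -18
Common difference d = -18.
First term a = -29.
Formula: S_i = -29 - 18*i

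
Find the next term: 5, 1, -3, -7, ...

Differences: 1 - 5 = -4
This is an arithmetic sequence with common difference d = -4.
Next term = -7 + -4 = -11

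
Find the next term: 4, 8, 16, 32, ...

Ratios: 8 / 4 = 2.0
This is a geometric sequence with common ratio r = 2.
Next term = 32 * 2 = 64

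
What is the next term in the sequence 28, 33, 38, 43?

Differences: 33 - 28 = 5
This is an arithmetic sequence with common difference d = 5.
Next term = 43 + 5 = 48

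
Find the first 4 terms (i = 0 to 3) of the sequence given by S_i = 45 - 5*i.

This is an arithmetic sequence.
i=0: S_0 = 45 + -5*0 = 45
i=1: S_1 = 45 + -5*1 = 40
i=2: S_2 = 45 + -5*2 = 35
i=3: S_3 = 45 + -5*3 = 30
The first 4 terms are: [45, 40, 35, 30]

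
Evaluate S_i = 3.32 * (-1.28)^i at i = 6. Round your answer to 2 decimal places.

S_6 = 3.32 * (-1.28)^6 ≈ 3.32 * 4.398 ≈ 14.6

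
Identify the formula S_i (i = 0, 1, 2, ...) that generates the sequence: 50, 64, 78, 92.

Check differences: 64 - 50 = 14
78 - 64 = 14
Common difference d = 14.
First term a = 50.
Formula: S_i = 50 + 14*i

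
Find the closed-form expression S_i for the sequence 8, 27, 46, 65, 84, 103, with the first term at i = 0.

Check differences: 27 - 8 = 19
46 - 27 = 19
Common difference d = 19.
First term a = 8.
Formula: S_i = 8 + 19*i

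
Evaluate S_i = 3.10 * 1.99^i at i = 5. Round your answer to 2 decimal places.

S_5 = 3.1 * 1.99^5 ≈ 3.1 * 31.208 ≈ 96.74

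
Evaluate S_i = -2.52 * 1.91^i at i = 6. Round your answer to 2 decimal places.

S_6 = -2.52 * 1.91^6 ≈ -2.52 * 48.5512 ≈ -122.35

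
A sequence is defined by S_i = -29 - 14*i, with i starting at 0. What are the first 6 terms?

This is an arithmetic sequence.
i=0: S_0 = -29 + -14*0 = -29
i=1: S_1 = -29 + -14*1 = -43
i=2: S_2 = -29 + -14*2 = -57
i=3: S_3 = -29 + -14*3 = -71
i=4: S_4 = -29 + -14*4 = -85
i=5: S_5 = -29 + -14*5 = -99
The first 6 terms are: [-29, -43, -57, -71, -85, -99]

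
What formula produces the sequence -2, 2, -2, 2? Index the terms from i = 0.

Check ratios: 2 / -2 = -1.0
Common ratio r = -1.
First term a = -2.
Formula: S_i = -2 * (-1)^i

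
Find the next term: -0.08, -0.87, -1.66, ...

Differences: -0.87 - -0.08 = -0.79
This is an arithmetic sequence with common difference d = -0.79.
Next term = -1.66 + -0.79 = -2.45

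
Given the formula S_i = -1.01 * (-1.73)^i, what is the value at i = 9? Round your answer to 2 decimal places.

S_9 = -1.01 * (-1.73)^9 ≈ -1.01 * -138.8081 ≈ 140.2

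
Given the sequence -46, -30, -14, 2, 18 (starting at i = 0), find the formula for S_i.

Check differences: -30 - -46 = 16
-14 - -30 = 16
Common difference d = 16.
First term a = -46.
Formula: S_i = -46 + 16*i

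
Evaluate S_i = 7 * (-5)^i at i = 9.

S_9 = 7 * (-5)^9 = 7 * -1953125 = -13671875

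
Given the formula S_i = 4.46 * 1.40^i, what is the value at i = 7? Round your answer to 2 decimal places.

S_7 = 4.46 * 1.4^7 ≈ 4.46 * 10.5414 ≈ 47.01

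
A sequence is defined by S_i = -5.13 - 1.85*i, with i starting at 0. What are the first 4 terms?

This is an arithmetic sequence.
i=0: S_0 = -5.13 + -1.85*0 = -5.13
i=1: S_1 = -5.13 + -1.85*1 = -6.98
i=2: S_2 = -5.13 + -1.85*2 = -8.83
i=3: S_3 = -5.13 + -1.85*3 = -10.68
The first 4 terms are: [-5.13, -6.98, -8.83, -10.68]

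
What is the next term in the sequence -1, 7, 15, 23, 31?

Differences: 7 - -1 = 8
This is an arithmetic sequence with common difference d = 8.
Next term = 31 + 8 = 39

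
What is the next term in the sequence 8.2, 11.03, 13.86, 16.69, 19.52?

Differences: 11.03 - 8.2 = 2.83
This is an arithmetic sequence with common difference d = 2.83.
Next term = 19.52 + 2.83 = 22.35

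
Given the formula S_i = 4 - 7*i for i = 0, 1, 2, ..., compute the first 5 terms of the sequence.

This is an arithmetic sequence.
i=0: S_0 = 4 + -7*0 = 4
i=1: S_1 = 4 + -7*1 = -3
i=2: S_2 = 4 + -7*2 = -10
i=3: S_3 = 4 + -7*3 = -17
i=4: S_4 = 4 + -7*4 = -24
The first 5 terms are: [4, -3, -10, -17, -24]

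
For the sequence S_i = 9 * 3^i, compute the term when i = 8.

S_8 = 9 * 3^8 = 9 * 6561 = 59049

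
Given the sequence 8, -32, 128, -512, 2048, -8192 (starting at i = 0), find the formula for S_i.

Check ratios: -32 / 8 = -4.0
Common ratio r = -4.
First term a = 8.
Formula: S_i = 8 * (-4)^i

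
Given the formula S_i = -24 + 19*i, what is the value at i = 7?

S_7 = -24 + 19*7 = -24 + 133 = 109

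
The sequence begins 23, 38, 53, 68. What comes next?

Differences: 38 - 23 = 15
This is an arithmetic sequence with common difference d = 15.
Next term = 68 + 15 = 83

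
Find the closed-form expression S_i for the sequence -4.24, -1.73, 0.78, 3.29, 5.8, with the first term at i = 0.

Check differences: -1.73 - -4.24 = 2.51
0.78 - -1.73 = 2.51
Common difference d = 2.51.
First term a = -4.24.
Formula: S_i = -4.24 + 2.51*i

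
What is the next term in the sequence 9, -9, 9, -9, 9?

Ratios: -9 / 9 = -1.0
This is a geometric sequence with common ratio r = -1.
Next term = 9 * -1 = -9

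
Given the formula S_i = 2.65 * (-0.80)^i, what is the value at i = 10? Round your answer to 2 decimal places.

S_10 = 2.65 * (-0.8)^10 ≈ 2.65 * 0.1074 ≈ 0.28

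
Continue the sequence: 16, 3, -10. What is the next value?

Differences: 3 - 16 = -13
This is an arithmetic sequence with common difference d = -13.
Next term = -10 + -13 = -23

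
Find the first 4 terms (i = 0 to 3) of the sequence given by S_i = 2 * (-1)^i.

This is a geometric sequence.
i=0: S_0 = 2 * (-1)^0 = 2
i=1: S_1 = 2 * (-1)^1 = -2
i=2: S_2 = 2 * (-1)^2 = 2
i=3: S_3 = 2 * (-1)^3 = -2
The first 4 terms are: [2, -2, 2, -2]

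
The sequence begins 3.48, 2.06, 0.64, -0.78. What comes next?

Differences: 2.06 - 3.48 = -1.42
This is an arithmetic sequence with common difference d = -1.42.
Next term = -0.78 + -1.42 = -2.2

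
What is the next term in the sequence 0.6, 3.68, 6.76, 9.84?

Differences: 3.68 - 0.6 = 3.08
This is an arithmetic sequence with common difference d = 3.08.
Next term = 9.84 + 3.08 = 12.92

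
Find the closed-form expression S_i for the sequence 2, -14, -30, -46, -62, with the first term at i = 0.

Check differences: -14 - 2 = -16
-30 - -14 = -16
Common difference d = -16.
First term a = 2.
Formula: S_i = 2 - 16*i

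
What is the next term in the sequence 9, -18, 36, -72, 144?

Ratios: -18 / 9 = -2.0
This is a geometric sequence with common ratio r = -2.
Next term = 144 * -2 = -288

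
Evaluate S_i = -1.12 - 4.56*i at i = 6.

S_6 = -1.12 + -4.56*6 = -1.12 + -27.36 = -28.48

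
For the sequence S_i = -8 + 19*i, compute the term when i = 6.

S_6 = -8 + 19*6 = -8 + 114 = 106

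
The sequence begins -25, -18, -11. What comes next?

Differences: -18 - -25 = 7
This is an arithmetic sequence with common difference d = 7.
Next term = -11 + 7 = -4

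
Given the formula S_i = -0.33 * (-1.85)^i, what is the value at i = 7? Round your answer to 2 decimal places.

S_7 = -0.33 * (-1.85)^7 ≈ -0.33 * -74.1655 ≈ 24.47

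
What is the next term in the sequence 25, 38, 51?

Differences: 38 - 25 = 13
This is an arithmetic sequence with common difference d = 13.
Next term = 51 + 13 = 64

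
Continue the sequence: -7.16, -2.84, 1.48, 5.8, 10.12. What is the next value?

Differences: -2.84 - -7.16 = 4.32
This is an arithmetic sequence with common difference d = 4.32.
Next term = 10.12 + 4.32 = 14.44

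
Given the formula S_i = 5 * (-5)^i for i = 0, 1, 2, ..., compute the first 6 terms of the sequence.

This is a geometric sequence.
i=0: S_0 = 5 * (-5)^0 = 5
i=1: S_1 = 5 * (-5)^1 = -25
i=2: S_2 = 5 * (-5)^2 = 125
i=3: S_3 = 5 * (-5)^3 = -625
i=4: S_4 = 5 * (-5)^4 = 3125
i=5: S_5 = 5 * (-5)^5 = -15625
The first 6 terms are: [5, -25, 125, -625, 3125, -15625]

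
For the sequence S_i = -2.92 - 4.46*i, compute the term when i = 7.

S_7 = -2.92 + -4.46*7 = -2.92 + -31.22 = -34.14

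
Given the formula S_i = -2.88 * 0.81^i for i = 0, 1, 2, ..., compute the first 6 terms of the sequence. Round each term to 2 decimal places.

This is a geometric sequence.
i=0: S_0 = -2.88 * 0.81^0 = -2.88
i=1: S_1 = -2.88 * 0.81^1 ≈ -2.33
i=2: S_2 = -2.88 * 0.81^2 ≈ -1.89
i=3: S_3 = -2.88 * 0.81^3 ≈ -1.53
i=4: S_4 = -2.88 * 0.81^4 ≈ -1.24
i=5: S_5 = -2.88 * 0.81^5 ≈ -1.0
The first 6 terms are: [-2.88, -2.33, -1.89, -1.53, -1.24, -1.0]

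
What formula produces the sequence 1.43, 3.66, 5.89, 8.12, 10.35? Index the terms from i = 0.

Check differences: 3.66 - 1.43 = 2.23
5.89 - 3.66 = 2.23
Common difference d = 2.23.
First term a = 1.43.
Formula: S_i = 1.43 + 2.23*i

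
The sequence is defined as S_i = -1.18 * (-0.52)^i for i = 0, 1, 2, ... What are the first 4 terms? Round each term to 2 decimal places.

This is a geometric sequence.
i=0: S_0 = -1.18 * (-0.52)^0 = -1.18
i=1: S_1 = -1.18 * (-0.52)^1 ≈ 0.61
i=2: S_2 = -1.18 * (-0.52)^2 ≈ -0.32
i=3: S_3 = -1.18 * (-0.52)^3 ≈ 0.17
The first 4 terms are: [-1.18, 0.61, -0.32, 0.17]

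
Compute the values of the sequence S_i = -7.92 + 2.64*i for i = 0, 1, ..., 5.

This is an arithmetic sequence.
i=0: S_0 = -7.92 + 2.64*0 = -7.92
i=1: S_1 = -7.92 + 2.64*1 = -5.28
i=2: S_2 = -7.92 + 2.64*2 = -2.64
i=3: S_3 = -7.92 + 2.64*3 = 0.0
i=4: S_4 = -7.92 + 2.64*4 = 2.64
i=5: S_5 = -7.92 + 2.64*5 = 5.28
The first 6 terms are: [-7.92, -5.28, -2.64, 0.0, 2.64, 5.28]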